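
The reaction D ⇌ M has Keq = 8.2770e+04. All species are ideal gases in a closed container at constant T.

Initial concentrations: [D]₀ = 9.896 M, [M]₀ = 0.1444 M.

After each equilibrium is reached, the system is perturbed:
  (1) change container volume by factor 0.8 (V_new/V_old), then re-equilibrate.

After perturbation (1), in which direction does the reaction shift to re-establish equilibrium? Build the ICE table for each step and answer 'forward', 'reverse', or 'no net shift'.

Q₀ = 0.01459 vs Keq = 8.2770e+04 ⇒ Q<K, forward
Step 1:
                  D         M
  I           9.896    0.1444
  C          -9.896     9.896
  E       1.2130e-04     10.04
  solve Keq expr → x = 9.896; check Q = 8.2770e+04
Then change container volume by factor 0.8 (V_new/V_old).
Step 2:
                  D         M
  I       1.5163e-04     12.55
  C               0         0
  E       1.5163e-04     12.55
  solve Keq expr → x = 0; check Q = 8.2770e+04

Direction: no net shift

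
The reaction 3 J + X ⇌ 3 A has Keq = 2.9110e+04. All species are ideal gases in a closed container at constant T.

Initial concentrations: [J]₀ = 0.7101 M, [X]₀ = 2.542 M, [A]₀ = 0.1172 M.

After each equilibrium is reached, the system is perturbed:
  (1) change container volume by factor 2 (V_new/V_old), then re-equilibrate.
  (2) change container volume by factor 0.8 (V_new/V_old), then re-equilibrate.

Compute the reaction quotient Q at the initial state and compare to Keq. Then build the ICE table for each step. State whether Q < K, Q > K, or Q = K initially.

Q₀ = 0.001769 vs Keq = 2.9110e+04 ⇒ Q<K, forward
Step 1:
                  J         X         A
  Initial    0.7101     2.542    0.1172
  Change    -0.6902   -0.2301    0.6902
  Equil     0.01985     2.312    0.8074
  solve Keq expr → x = 0.2301; check Q = 2.9110e+04
Then change container volume by factor 2 (V_new/V_old).
Step 2:
                  J         X         A
  Initial  0.009925     1.156    0.4037
  Change   0.002499 8.3314e-04 -0.002499
  Equil     0.01242     1.157    0.4012
  solve Keq expr → x = -8.3314e-04; check Q = 2.9110e+04
Then change container volume by factor 0.8 (V_new/V_old).
Step 3:
                  J         X         A
  Initial   0.01553     1.446    0.5015
  Change  -0.001081 -3.6034e-04  0.001081
  Equil     0.01445     1.446    0.5026
  solve Keq expr → x = 3.6034e-04; check Q = 2.9110e+04

Q₀ = 0.001769; Q < K (proceeds forward)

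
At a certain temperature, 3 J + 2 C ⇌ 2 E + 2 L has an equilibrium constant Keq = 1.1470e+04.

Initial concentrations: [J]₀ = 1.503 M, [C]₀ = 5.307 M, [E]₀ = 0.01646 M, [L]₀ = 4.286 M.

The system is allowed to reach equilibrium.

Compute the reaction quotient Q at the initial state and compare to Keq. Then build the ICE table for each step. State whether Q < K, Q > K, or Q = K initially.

Q₀ = 5.2046e-05 vs Keq = 1.1470e+04 ⇒ Q<K, forward
Step 1:
                    J           C           E           L
  init          1.503       5.307     0.01646       4.286
  Δ            -1.453     -0.9687      0.9687      0.9687
  eq          0.04989       4.338      0.9852       5.255
  solve Keq expr → x = 0.4844; check Q = 1.1470e+04

Q₀ = 5.2046e-05; Q < K (proceeds forward)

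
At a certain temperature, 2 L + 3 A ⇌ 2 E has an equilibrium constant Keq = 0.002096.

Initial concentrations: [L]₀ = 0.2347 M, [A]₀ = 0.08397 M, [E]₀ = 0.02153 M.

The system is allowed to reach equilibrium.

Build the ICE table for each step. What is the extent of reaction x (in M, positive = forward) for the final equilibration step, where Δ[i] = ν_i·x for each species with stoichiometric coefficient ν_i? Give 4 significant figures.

x = -0.01053 M

Q₀ = 14.21 vs Keq = 0.002096 ⇒ Q>K, reverse
Step 1:
                    L           A           E
  I            0.2347     0.08397     0.02153
  C           0.02107      0.0316    -0.02107
  E            0.2558      0.1156  4.6009e-04
  solve Keq expr → x = -0.01053; check Q = 0.002096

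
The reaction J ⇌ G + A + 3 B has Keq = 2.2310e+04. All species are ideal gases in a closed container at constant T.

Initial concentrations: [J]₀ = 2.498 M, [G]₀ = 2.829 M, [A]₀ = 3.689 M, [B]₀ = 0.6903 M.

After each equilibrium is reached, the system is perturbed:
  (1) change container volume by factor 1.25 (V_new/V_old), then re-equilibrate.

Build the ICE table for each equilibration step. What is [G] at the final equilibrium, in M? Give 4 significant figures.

Q₀ = 1.374 vs Keq = 2.2310e+04 ⇒ Q<K, forward
Step 1:
                  J         G         A         B
  Initial     2.498     2.829     3.689    0.6903
  Change     -2.077     2.077     2.077     6.232
  Equil      0.4206     4.906     5.766     6.922
  solve Keq expr → x = 2.077; check Q = 2.2310e+04
Then change container volume by factor 1.25 (V_new/V_old).
Step 2:
                  J         G         A         B
  Initial    0.3365     3.925     4.613     5.538
  Change    -0.1498    0.1498    0.1498    0.4494
  Equil      0.1867     4.075     4.763     5.987
  solve Keq expr → x = 0.1498; check Q = 2.2310e+04

[G]_eq = 4.075 M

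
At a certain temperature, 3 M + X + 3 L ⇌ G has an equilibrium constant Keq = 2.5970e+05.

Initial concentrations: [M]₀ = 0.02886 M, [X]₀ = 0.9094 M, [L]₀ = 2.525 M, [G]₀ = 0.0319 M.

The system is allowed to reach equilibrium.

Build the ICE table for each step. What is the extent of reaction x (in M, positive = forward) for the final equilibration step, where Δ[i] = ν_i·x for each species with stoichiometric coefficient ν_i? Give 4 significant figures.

x = 0.008875 M

Q₀ = 90.65 vs Keq = 2.5970e+05 ⇒ Q<K, forward
Step 1:
                   M          X          L          G
  I          0.02886     0.9094      2.525     0.0319
  C         -0.02662  -0.008875   -0.02662   0.008875
  E         0.002236     0.9005      2.498    0.04077
  solve Keq expr → x = 0.008875; check Q = 2.5970e+05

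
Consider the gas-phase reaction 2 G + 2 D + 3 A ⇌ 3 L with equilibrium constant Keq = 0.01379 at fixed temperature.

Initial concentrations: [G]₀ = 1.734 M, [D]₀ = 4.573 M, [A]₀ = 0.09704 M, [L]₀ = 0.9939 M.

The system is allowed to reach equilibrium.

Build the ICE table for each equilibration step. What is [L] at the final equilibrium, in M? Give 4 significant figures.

[L]_eq = 0.5708 M

Q₀ = 17.09 vs Keq = 0.01379 ⇒ Q>K, reverse
Step 1:
                    G           D           A           L
  init          1.734       4.573     0.09704      0.9939
  Δ            0.2821      0.2821      0.4231     -0.4231
  eq            2.016       4.855      0.5202      0.5708
  solve Keq expr → x = -0.141; check Q = 0.01379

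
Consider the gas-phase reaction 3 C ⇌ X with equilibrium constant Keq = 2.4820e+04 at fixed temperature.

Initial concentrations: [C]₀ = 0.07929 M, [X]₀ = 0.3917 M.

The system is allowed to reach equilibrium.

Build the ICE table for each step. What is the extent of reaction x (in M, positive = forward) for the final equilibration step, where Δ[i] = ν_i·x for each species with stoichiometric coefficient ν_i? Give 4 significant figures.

x = 0.01794 M

Q₀ = 785.8 vs Keq = 2.4820e+04 ⇒ Q<K, forward
Step 1:
                  C         X
  I         0.07929    0.3917
  C        -0.05383   0.01794
  E         0.02546    0.4096
  solve Keq expr → x = 0.01794; check Q = 2.4820e+04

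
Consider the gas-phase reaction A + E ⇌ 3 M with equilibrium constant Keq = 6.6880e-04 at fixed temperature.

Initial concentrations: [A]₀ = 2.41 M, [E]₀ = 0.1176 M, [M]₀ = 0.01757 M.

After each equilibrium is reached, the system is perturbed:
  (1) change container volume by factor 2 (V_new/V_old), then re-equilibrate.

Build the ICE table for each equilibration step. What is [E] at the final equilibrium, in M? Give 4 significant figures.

Q₀ = 1.9138e-05 vs Keq = 6.6880e-04 ⇒ Q<K, forward
Step 1:
                  A         E         M
  init         2.41    0.1176   0.01757
  Δ        -0.01255  -0.01255   0.03766
  eq          2.397     0.105   0.05523
  solve Keq expr → x = 0.01255; check Q = 6.6880e-04
Then change container volume by factor 2 (V_new/V_old).
Step 2:
                  A         E         M
  init        1.199   0.05252   0.02761
  Δ        -0.00222  -0.00222  0.006659
  eq          1.197    0.0503   0.03427
  solve Keq expr → x = 0.00222; check Q = 6.6880e-04

[E]_eq = 0.0503 M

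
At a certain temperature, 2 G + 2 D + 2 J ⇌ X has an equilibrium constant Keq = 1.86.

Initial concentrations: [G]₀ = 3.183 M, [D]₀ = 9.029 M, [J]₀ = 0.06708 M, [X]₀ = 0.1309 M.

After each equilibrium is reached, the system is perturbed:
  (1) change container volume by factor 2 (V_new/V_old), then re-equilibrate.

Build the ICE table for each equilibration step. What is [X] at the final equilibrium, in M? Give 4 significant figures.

[X]_eq = 0.06876 M

Q₀ = 0.03522 vs Keq = 1.86 ⇒ Q<K, forward
Step 1:
                  G         D         J         X
  I           3.183     9.029   0.06708    0.1309
  C        -0.05665  -0.05665  -0.05665   0.02832
  E           3.126     8.972   0.01043    0.1592
  solve Keq expr → x = 0.02832; check Q = 1.86
Then change container volume by factor 2 (V_new/V_old).
Step 2:
                  G         D         J         X
  I           1.563     4.486  0.005215   0.07961
  C          0.0217    0.0217    0.0217  -0.01085
  E           1.585     4.508   0.02691   0.06876
  solve Keq expr → x = -0.01085; check Q = 1.86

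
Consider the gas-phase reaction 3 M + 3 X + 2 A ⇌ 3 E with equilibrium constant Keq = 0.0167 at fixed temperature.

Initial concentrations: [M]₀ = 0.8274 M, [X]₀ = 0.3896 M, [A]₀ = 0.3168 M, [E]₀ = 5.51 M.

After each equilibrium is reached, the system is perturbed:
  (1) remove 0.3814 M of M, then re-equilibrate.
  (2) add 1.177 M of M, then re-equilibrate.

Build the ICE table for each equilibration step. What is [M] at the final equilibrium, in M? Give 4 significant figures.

Q₀ = 4.9760e+04 vs Keq = 0.0167 ⇒ Q>K, reverse
Step 1:
                  M         X         A         E
  Initial    0.8274    0.3896    0.3168      5.51
  Change      2.292     2.292     1.528    -2.292
  Equil        3.12     2.682     1.845     3.218
  solve Keq expr → x = -0.7642; check Q = 0.0167
Then remove 0.3814 M of M.
Step 2:
                  M         X         A         E
  Initial     2.738     2.682     1.845     3.218
  Change     0.1021    0.1021   0.06808   -0.1021
  Equil       2.841     2.784     1.913     3.115
  solve Keq expr → x = -0.03404; check Q = 0.0167
Then add 1.177 M of M.
Step 3:
                  M         X         A         E
  Initial     4.018     2.784     1.913     3.115
  Change    -0.2914   -0.2914   -0.1943    0.2914
  Equil       3.726     2.493     1.719     3.407
  solve Keq expr → x = 0.09714; check Q = 0.0167

[M]_eq = 3.726 M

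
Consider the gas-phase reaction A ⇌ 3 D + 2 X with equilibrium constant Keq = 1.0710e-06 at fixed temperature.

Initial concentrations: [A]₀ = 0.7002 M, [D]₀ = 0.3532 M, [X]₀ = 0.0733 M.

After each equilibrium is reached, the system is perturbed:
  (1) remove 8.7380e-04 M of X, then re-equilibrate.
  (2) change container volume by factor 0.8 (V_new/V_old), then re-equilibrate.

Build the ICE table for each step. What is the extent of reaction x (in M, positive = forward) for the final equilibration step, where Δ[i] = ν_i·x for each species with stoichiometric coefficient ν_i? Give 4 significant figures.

x = -0.001488 M

Q₀ = 3.3810e-04 vs Keq = 1.0710e-06 ⇒ Q>K, reverse
Step 1:
                  A         D         X
  Initial    0.7002    0.3532    0.0733
  Change    0.03318  -0.09954  -0.06636
  Equil      0.7334    0.2537  0.006937
  solve Keq expr → x = -0.03318; check Q = 1.0710e-06
Then remove 8.7380e-04 M of X.
Step 2:
                  A         D         X
  Initial    0.7334    0.2537  0.006064
  Change  -4.1081e-04  0.001232 8.2162e-04
  Equil       0.733    0.2549  0.006885
  solve Keq expr → x = 4.1081e-04; check Q = 1.0710e-06
Then change container volume by factor 0.8 (V_new/V_old).
Step 3:
                  A         D         X
  Initial    0.9162    0.3186  0.008606
  Change   0.001488 -0.004464 -0.002976
  Equil      0.9177    0.3141   0.00563
  solve Keq expr → x = -0.001488; check Q = 1.0710e-06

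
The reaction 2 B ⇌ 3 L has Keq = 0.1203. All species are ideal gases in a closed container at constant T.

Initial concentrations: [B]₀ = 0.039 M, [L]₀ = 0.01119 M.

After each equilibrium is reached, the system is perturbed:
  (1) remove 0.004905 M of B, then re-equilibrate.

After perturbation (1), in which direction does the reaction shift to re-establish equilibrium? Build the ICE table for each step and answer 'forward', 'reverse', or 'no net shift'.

Direction: reverse

Q₀ = 9.2122e-04 vs Keq = 0.1203 ⇒ Q<K, forward
Step 1:
                    B           L
  Initial       0.039     0.01119
  Change     -0.01777     0.02666
  Equil       0.02123     0.03785
  solve Keq expr → x = 0.008886; check Q = 0.1203
Then remove 0.004905 M of B.
Step 2:
                    B           L
  Initial     0.01632     0.03785
  Change     0.002195   -0.003293
  Equil       0.01852     0.03455
  solve Keq expr → x = -0.001098; check Q = 0.1203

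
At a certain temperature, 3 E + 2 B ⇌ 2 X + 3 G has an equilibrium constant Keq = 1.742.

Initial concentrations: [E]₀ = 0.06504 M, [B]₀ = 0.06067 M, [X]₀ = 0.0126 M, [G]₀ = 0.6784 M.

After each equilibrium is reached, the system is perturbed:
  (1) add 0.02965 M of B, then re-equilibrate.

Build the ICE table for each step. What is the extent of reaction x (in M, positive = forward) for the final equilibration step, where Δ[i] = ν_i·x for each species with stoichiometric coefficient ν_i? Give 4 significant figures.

x = 6.4903e-04 M

Q₀ = 48.95 vs Keq = 1.742 ⇒ Q>K, reverse
Step 1:
                  E         B         X         G
  init      0.06504   0.06067    0.0126    0.6784
  Δ         0.01333  0.008887 -0.008887  -0.01333
  eq        0.07837   0.06956  0.003713    0.6651
  solve Keq expr → x = -0.004443; check Q = 1.742
Then add 0.02965 M of B.
Step 2:
                  E         B         X         G
  init      0.07837   0.09921  0.003713    0.6651
  Δ       -0.001947 -0.001298  0.001298  0.001947
  eq        0.07642   0.09791  0.005012     0.667
  solve Keq expr → x = 6.4903e-04; check Q = 1.742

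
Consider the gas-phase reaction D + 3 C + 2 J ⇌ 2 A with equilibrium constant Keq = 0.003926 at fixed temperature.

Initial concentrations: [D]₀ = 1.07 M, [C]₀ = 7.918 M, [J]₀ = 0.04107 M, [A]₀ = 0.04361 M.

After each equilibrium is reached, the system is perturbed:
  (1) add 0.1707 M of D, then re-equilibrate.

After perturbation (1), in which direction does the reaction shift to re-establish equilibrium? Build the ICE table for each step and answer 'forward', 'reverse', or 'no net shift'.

Q₀ = 0.002123 vs Keq = 0.003926 ⇒ Q<K, forward
Step 1:
                    D           C           J           A
  init           1.07       7.918     0.04107     0.04361
  Δ         -0.003178   -0.009533   -0.006356    0.006356
  eq            1.067       7.908     0.03471     0.04997
  solve Keq expr → x = 0.003178; check Q = 0.003926
Then add 0.1707 M of D.
Step 2:
                    D           C           J           A
  init          1.238       7.908     0.03471     0.04997
  Δ       -7.4734e-04   -0.002242   -0.001495    0.001495
  eq            1.237       7.906     0.03322     0.05146
  solve Keq expr → x = 7.4734e-04; check Q = 0.003926

Direction: forward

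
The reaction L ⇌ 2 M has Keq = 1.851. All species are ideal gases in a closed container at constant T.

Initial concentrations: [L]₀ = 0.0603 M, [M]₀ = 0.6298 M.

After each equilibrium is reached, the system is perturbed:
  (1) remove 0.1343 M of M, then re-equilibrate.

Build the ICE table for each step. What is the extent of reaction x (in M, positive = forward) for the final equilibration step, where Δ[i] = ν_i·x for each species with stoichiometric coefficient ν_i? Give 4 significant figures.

x = 0.03335 M

Q₀ = 6.578 vs Keq = 1.851 ⇒ Q>K, reverse
Step 1:
                  L         M
  I          0.0603    0.6298
  C         0.06966   -0.1393
  E            0.13    0.4905
  solve Keq expr → x = -0.06966; check Q = 1.851
Then remove 0.1343 M of M.
Step 2:
                  L         M
  I            0.13    0.3562
  C        -0.03335   0.06671
  E         0.09661    0.4229
  solve Keq expr → x = 0.03335; check Q = 1.851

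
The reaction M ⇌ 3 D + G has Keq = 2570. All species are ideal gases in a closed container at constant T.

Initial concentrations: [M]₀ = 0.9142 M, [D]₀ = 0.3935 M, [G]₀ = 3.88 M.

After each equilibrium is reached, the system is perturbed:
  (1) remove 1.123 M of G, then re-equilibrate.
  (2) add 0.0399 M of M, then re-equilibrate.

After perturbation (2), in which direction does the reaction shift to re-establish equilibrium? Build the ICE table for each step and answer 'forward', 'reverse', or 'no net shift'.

Direction: forward

Q₀ = 0.2586 vs Keq = 2570 ⇒ Q<K, forward
Step 1:
                   M          D          G
  init        0.9142     0.3935       3.88
  Δ          -0.8649      2.595     0.8649
  eq         0.04927      2.988      4.745
  solve Keq expr → x = 0.8649; check Q = 2570
Then remove 1.123 M of G.
Step 2:
                   M          D          G
  init       0.04927      2.988      3.622
  Δ         -0.01036    0.03109    0.01036
  eq          0.0389      3.019      3.632
  solve Keq expr → x = 0.01036; check Q = 2570
Then add 0.0399 M of M.
Step 3:
                   M          D          G
  init        0.0788      3.019      3.632
  Δ         -0.03525     0.1057    0.03525
  eq         0.04356      3.125      3.668
  solve Keq expr → x = 0.03525; check Q = 2570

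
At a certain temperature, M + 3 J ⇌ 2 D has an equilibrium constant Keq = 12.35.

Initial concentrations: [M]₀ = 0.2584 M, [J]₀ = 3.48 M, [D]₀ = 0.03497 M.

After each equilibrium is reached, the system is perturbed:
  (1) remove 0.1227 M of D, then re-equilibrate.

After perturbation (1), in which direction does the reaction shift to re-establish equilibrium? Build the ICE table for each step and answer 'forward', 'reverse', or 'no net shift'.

Direction: forward

Q₀ = 1.1230e-04 vs Keq = 12.35 ⇒ Q<K, forward
Step 1:
                    M           J           D
  init         0.2584        3.48     0.03497
  Δ           -0.2572     -0.7715      0.5143
  eq          0.00123       2.708      0.5493
  solve Keq expr → x = 0.2572; check Q = 12.35
Then remove 0.1227 M of D.
Step 2:
                    M           J           D
  init        0.00123       2.708      0.4266
  Δ       -4.8343e-04    -0.00145  9.6685e-04
  eq       7.4624e-04       2.707      0.4276
  solve Keq expr → x = 4.8343e-04; check Q = 12.35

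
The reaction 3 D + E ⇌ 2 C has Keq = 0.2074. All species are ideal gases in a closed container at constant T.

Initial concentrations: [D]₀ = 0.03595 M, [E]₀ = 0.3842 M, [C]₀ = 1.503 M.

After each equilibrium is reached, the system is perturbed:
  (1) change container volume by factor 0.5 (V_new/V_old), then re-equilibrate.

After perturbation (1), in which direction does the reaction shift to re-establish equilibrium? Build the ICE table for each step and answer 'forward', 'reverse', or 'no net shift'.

Direction: forward

Q₀ = 1.2655e+05 vs Keq = 0.2074 ⇒ Q>K, reverse
Step 1:
                    D           E           C
  I           0.03595      0.3842       1.503
  C               1.3      0.4334     -0.8669
  E             1.336      0.8176      0.6361
  solve Keq expr → x = -0.4334; check Q = 0.2074
Then change container volume by factor 0.5 (V_new/V_old).
Step 2:
                    D           E           C
  I             2.673       1.635       1.272
  C           -0.5783     -0.1928      0.3855
  E             2.094       1.443       1.658
  solve Keq expr → x = 0.1928; check Q = 0.2074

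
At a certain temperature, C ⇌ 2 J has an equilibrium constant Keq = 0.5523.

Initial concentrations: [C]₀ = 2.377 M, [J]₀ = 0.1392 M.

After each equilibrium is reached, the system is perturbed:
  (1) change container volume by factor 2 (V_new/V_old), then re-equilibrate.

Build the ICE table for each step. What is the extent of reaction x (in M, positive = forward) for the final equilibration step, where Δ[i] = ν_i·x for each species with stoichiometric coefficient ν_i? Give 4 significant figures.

Q₀ = 0.008152 vs Keq = 0.5523 ⇒ Q<K, forward
Step 1:
                    C           J
  Initial       2.377      0.1392
  Change      -0.4467      0.8933
  Equil          1.93       1.033
  solve Keq expr → x = 0.4467; check Q = 0.5523
Then change container volume by factor 2 (V_new/V_old).
Step 2:
                    C           J
  Initial      0.9652      0.5163
  Change     -0.08957      0.1791
  Equil        0.8756      0.6954
  solve Keq expr → x = 0.08957; check Q = 0.5523

x = 0.08957 M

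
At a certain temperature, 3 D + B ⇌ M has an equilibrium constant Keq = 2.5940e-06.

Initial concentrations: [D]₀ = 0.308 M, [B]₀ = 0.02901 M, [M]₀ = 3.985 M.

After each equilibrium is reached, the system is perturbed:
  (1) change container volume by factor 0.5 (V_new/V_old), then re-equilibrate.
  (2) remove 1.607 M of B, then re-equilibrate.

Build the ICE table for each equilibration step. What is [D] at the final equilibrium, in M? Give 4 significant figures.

[D]_eq = 23.87 M

Q₀ = 4701 vs Keq = 2.5940e-06 ⇒ Q>K, reverse
Step 1:
                    D           B           M
  Initial       0.308     0.02901       3.985
  Change         11.9       3.966      -3.966
  Equil         12.21       3.995     0.01885
  solve Keq expr → x = -3.966; check Q = 2.5940e-06
Then change container volume by factor 0.5 (V_new/V_old).
Step 2:
                    D           B           M
  Initial       24.41        7.99      0.0377
  Change      -0.6928     -0.2309      0.2309
  Equil         23.72       7.759      0.2686
  solve Keq expr → x = 0.2309; check Q = 2.5940e-06
Then remove 1.607 M of B.
Step 3:
                    D           B           M
  Initial       23.72       6.152      0.2686
  Change       0.1495     0.04982    -0.04982
  Equil         23.87       6.202      0.2188
  solve Keq expr → x = -0.04982; check Q = 2.5940e-06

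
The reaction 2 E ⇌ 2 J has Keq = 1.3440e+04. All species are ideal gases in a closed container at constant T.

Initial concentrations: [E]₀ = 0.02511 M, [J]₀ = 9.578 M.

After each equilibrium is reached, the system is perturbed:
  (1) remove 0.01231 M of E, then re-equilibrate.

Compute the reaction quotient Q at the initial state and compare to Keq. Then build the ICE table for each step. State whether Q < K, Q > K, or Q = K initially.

Q₀ = 1.4550e+05 vs Keq = 1.3440e+04 ⇒ Q>K, reverse
Step 1:
                  E         J
  Initial   0.02511     9.578
  Change    0.05702  -0.05702
  Equil     0.08213     9.521
  solve Keq expr → x = -0.02851; check Q = 1.3440e+04
Then remove 0.01231 M of E.
Step 2:
                  E         J
  Initial   0.06982     9.521
  Change     0.0122   -0.0122
  Equil     0.08202     9.509
  solve Keq expr → x = -0.006102; check Q = 1.3440e+04

Q₀ = 1.4550e+05; Q > K (proceeds reverse)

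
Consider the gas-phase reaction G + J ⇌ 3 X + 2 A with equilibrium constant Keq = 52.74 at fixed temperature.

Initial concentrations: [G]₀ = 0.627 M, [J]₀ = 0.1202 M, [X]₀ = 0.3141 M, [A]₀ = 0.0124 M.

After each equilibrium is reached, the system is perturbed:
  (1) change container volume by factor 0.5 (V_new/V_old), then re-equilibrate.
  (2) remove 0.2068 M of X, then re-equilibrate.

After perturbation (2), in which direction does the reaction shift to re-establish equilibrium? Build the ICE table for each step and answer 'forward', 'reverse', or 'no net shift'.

Direction: forward

Q₀ = 6.3223e-05 vs Keq = 52.74 ⇒ Q<K, forward
Step 1:
                  G         J         X         A
  I           0.627    0.1202    0.3141    0.0124
  C         -0.1195   -0.1195    0.3584     0.239
  E          0.5075 7.1809e-04    0.6725    0.2514
  solve Keq expr → x = 0.1195; check Q = 52.74
Then change container volume by factor 0.5 (V_new/V_old).
Step 2:
                  G         J         X         A
  I           1.015  0.001436     1.345    0.5027
  C        0.008592  0.008592  -0.02578  -0.01718
  E           1.024   0.01003     1.319    0.4855
  solve Keq expr → x = -0.008592; check Q = 52.74
Then remove 0.2068 M of X.
Step 3:
                  G         J         X         A
  I           1.024   0.01003     1.113    0.4855
  C       -0.003628 -0.003628   0.01088  0.007256
  E            1.02    0.0064     1.123    0.4928
  solve Keq expr → x = 0.003628; check Q = 52.74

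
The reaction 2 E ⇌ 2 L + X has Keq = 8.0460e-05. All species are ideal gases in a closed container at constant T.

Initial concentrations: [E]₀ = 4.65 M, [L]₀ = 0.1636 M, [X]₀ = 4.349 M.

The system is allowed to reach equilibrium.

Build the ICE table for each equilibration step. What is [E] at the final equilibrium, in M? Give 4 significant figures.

Q₀ = 0.005383 vs Keq = 8.0460e-05 ⇒ Q>K, reverse
Step 1:
                  E         L         X
  Initial      4.65    0.1636     4.349
  Change     0.1428   -0.1428  -0.07141
  Equil       4.793   0.02079     4.278
  solve Keq expr → x = -0.07141; check Q = 8.0460e-05

[E]_eq = 4.793 M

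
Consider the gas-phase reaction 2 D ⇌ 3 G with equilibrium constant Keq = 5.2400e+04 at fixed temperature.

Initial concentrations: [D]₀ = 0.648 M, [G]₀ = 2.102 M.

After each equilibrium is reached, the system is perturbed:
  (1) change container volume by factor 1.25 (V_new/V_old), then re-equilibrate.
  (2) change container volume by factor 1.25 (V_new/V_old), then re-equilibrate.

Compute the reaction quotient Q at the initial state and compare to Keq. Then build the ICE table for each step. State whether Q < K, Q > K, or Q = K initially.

Q₀ = 22.12; Q < K (proceeds forward)

Q₀ = 22.12 vs Keq = 5.2400e+04 ⇒ Q<K, forward
Step 1:
                   D          G
  I            0.648      2.102
  C          -0.6249     0.9373
  E          0.02315      3.039
  solve Keq expr → x = 0.3124; check Q = 5.2400e+04
Then change container volume by factor 1.25 (V_new/V_old).
Step 2:
                   D          G
  I          0.01852      2.431
  C        -0.001925   0.002888
  E          0.01659      2.434
  solve Keq expr → x = 9.6271e-04; check Q = 5.2400e+04
Then change container volume by factor 1.25 (V_new/V_old).
Step 3:
                   D          G
  I          0.01327      1.947
  C        -0.001382   0.002074
  E          0.01189       1.95
  solve Keq expr → x = 6.9118e-04; check Q = 5.2400e+04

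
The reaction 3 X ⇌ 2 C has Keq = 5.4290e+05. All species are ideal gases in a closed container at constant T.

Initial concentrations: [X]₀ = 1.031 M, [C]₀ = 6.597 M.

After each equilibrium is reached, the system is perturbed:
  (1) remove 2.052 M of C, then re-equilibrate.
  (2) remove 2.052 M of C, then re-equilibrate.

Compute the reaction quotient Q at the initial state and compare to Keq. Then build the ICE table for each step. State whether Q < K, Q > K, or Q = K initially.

Q₀ = 39.71; Q < K (proceeds forward)

Q₀ = 39.71 vs Keq = 5.4290e+05 ⇒ Q<K, forward
Step 1:
                    X           C
  init          1.031       6.597
  Δ           -0.9851      0.6567
  eq          0.04593       7.254
  solve Keq expr → x = 0.3284; check Q = 5.4290e+05
Then remove 2.052 M of C.
Step 2:
                    X           C
  init        0.04593       5.202
  Δ         -0.009104     0.00607
  eq          0.03683       5.208
  solve Keq expr → x = 0.003035; check Q = 5.4290e+05
Then remove 2.052 M of C.
Step 3:
                    X           C
  init        0.03683       3.156
  Δ          -0.01042    0.006945
  eq          0.02641       3.163
  solve Keq expr → x = 0.003472; check Q = 5.4290e+05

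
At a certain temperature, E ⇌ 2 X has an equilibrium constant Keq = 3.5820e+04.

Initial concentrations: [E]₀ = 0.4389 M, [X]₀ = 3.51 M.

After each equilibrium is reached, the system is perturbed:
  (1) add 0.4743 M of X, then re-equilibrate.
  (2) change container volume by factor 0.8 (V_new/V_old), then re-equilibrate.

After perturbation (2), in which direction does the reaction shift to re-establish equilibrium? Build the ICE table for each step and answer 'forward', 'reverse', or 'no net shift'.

Q₀ = 28.07 vs Keq = 3.5820e+04 ⇒ Q<K, forward
Step 1:
                    E           X
  Initial      0.4389        3.51
  Change      -0.4384      0.8767
  Equil    5.3722e-04       4.387
  solve Keq expr → x = 0.4384; check Q = 3.5820e+04
Then add 0.4743 M of X.
Step 2:
                    E           X
  Initial  5.3722e-04       4.861
  Change   1.2238e-04 -2.4477e-04
  Equil    6.5961e-04       4.861
  solve Keq expr → x = -1.2238e-04; check Q = 3.5820e+04
Then change container volume by factor 0.8 (V_new/V_old).
Step 3:
                    E           X
  Initial  8.2451e-04       6.076
  Change   2.0599e-04 -4.1198e-04
  Equil       0.00103       6.076
  solve Keq expr → x = -2.0599e-04; check Q = 3.5820e+04

Direction: reverse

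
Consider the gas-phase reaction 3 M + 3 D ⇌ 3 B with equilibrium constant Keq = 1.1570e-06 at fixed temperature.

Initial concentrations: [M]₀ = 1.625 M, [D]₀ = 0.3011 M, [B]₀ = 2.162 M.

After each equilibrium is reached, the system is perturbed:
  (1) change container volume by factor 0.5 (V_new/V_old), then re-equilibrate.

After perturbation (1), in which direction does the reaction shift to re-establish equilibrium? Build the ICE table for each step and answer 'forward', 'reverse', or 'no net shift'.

Q₀ = 86.27 vs Keq = 1.1570e-06 ⇒ Q>K, reverse
Step 1:
                  M         D         B
  init        1.625    0.3011     2.162
  Δ            2.07      2.07     -2.07
  eq          3.695     2.371   0.09198
  solve Keq expr → x = -0.69; check Q = 1.1570e-06
Then change container volume by factor 0.5 (V_new/V_old).
Step 2:
                  M         D         B
  init         7.39     4.742     0.184
  Δ         -0.1634   -0.1634    0.1634
  eq          7.227     4.579    0.3474
  solve Keq expr → x = 0.05447; check Q = 1.1570e-06

Direction: forward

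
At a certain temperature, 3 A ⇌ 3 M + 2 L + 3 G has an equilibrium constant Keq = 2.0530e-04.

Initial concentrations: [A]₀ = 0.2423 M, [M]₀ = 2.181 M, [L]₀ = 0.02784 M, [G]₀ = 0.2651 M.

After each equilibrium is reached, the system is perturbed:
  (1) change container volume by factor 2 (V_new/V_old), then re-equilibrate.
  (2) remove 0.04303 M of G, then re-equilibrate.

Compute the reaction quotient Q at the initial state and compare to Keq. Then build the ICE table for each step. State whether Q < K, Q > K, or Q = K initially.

Q₀ = 0.01053; Q > K (proceeds reverse)

Q₀ = 0.01053 vs Keq = 2.0530e-04 ⇒ Q>K, reverse
Step 1:
                   A          M          L          G
  Initial     0.2423      2.181    0.02784     0.2651
  Change     0.03295   -0.03295   -0.02196   -0.03295
  Equil       0.2752      2.148   0.005876     0.2322
  solve Keq expr → x = -0.01098; check Q = 2.0530e-04
Then change container volume by factor 2 (V_new/V_old).
Step 2:
                   A          M          L          G
  Initial     0.1376      1.074   0.002938     0.1161
  Change     -0.0134     0.0134   0.008936     0.0134
  Equil       0.1242      1.087    0.01187     0.1295
  solve Keq expr → x = 0.004468; check Q = 2.0530e-04
Then remove 0.04303 M of G.
Step 3:
                   A          M          L          G
  Initial     0.1242      1.087    0.01187    0.08645
  Change   -0.007874   0.007874    0.00525   0.007874
  Equil       0.1163      1.095    0.01712    0.09432
  solve Keq expr → x = 0.002625; check Q = 2.0530e-04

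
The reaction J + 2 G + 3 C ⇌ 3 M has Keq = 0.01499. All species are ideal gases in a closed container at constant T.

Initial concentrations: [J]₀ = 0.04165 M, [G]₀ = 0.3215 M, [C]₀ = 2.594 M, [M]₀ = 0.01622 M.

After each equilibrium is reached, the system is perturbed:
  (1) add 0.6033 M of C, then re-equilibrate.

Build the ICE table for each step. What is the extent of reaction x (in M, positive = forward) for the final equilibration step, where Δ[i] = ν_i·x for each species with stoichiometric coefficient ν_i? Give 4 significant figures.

Q₀ = 5.6789e-05 vs Keq = 0.01499 ⇒ Q<K, forward
Step 1:
                   J          G          C          M
  Initial    0.04165     0.3215      2.594    0.01622
  Change    -0.01969   -0.03938   -0.05907    0.05907
  Equil      0.02196     0.2821      2.535    0.07529
  solve Keq expr → x = 0.01969; check Q = 0.01499
Then add 0.6033 M of C.
Step 2:
                   J          G          C          M
  Initial    0.02196     0.2821      3.138    0.07529
  Change   -0.003584  -0.007169   -0.01075    0.01075
  Equil      0.01838      0.275      3.127    0.08604
  solve Keq expr → x = 0.003584; check Q = 0.01499

x = 0.003584 M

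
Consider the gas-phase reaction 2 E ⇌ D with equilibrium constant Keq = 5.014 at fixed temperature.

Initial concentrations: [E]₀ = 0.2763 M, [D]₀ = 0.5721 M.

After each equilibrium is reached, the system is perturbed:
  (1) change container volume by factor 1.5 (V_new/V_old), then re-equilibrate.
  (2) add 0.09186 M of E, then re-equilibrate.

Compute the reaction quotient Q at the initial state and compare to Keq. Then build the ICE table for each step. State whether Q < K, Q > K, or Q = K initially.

Q₀ = 7.494 vs Keq = 5.014 ⇒ Q>K, reverse
Step 1:
                    E           D
  I            0.2763      0.5721
  C            0.0535    -0.02675
  E            0.3298      0.5454
  solve Keq expr → x = -0.02675; check Q = 5.014
Then change container volume by factor 1.5 (V_new/V_old).
Step 2:
                    E           D
  I            0.2199      0.3636
  C            0.0416     -0.0208
  E            0.2615      0.3428
  solve Keq expr → x = -0.0208; check Q = 5.014
Then add 0.09186 M of E.
Step 3:
                    E           D
  I            0.3533      0.3428
  C          -0.07748     0.03874
  E            0.2758      0.3815
  solve Keq expr → x = 0.03874; check Q = 5.014

Q₀ = 7.494; Q > K (proceeds reverse)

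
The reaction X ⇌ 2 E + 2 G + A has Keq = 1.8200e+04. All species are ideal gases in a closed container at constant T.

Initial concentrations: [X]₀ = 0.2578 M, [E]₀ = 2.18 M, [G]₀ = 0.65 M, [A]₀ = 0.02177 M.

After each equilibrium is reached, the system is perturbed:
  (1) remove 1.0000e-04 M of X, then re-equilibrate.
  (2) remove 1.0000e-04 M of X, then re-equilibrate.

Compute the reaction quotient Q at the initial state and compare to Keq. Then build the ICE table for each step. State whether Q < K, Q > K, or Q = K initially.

Q₀ = 0.1696; Q < K (proceeds forward)

Q₀ = 0.1696 vs Keq = 1.8200e+04 ⇒ Q<K, forward
Step 1:
                   X          E          G          A
  init        0.2578       2.18       0.65    0.02177
  Δ          -0.2576     0.5153     0.5153     0.2576
  eq      1.5145e-04      2.695      1.165     0.2794
  solve Keq expr → x = 0.2576; check Q = 1.8200e+04
Then remove 1.0000e-04 M of X.
Step 2:
                   X          E          G          A
  init    5.1450e-05      2.695      1.165     0.2794
  Δ       9.9872e-05 -1.9974e-04 -1.9974e-04 -9.9872e-05
  eq      1.5132e-04      2.695      1.165     0.2793
  solve Keq expr → x = -9.9872e-05; check Q = 1.8200e+04
Then remove 1.0000e-04 M of X.
Step 3:
                   X          E          G          A
  init    5.1322e-05      2.695      1.165     0.2793
  Δ       9.9872e-05 -1.9974e-04 -1.9974e-04 -9.9872e-05
  eq      1.5119e-04      2.695      1.165     0.2792
  solve Keq expr → x = -9.9872e-05; check Q = 1.8200e+04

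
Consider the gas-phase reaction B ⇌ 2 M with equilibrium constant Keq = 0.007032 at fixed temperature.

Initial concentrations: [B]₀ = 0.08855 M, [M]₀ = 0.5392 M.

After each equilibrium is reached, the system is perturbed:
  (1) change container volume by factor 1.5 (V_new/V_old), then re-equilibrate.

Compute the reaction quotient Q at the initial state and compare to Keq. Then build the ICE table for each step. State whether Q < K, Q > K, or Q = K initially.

Q₀ = 3.283 vs Keq = 0.007032 ⇒ Q>K, reverse
Step 1:
                  B         M
  I         0.08855    0.5392
  C          0.2454   -0.4907
  E          0.3339   0.04846
  solve Keq expr → x = -0.2454; check Q = 0.007032
Then change container volume by factor 1.5 (V_new/V_old).
Step 2:
                  B         M
  I          0.2226   0.03231
  C       -0.003475   0.00695
  E          0.2191   0.03926
  solve Keq expr → x = 0.003475; check Q = 0.007032

Q₀ = 3.283; Q > K (proceeds reverse)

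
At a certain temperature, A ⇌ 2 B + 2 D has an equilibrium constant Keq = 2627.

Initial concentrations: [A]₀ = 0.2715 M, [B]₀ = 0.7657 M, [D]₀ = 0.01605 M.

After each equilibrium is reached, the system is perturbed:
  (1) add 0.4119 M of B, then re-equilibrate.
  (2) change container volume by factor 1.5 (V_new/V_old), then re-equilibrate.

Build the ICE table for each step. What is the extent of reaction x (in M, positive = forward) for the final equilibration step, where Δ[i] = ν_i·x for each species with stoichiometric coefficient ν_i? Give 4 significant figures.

Q₀ = 5.5629e-04 vs Keq = 2627 ⇒ Q<K, forward
Step 1:
                  A         B         D
  init       0.2715    0.7657   0.01605
  Δ         -0.2713    0.5426    0.5426
  eq      2.0334e-04     1.308    0.5586
  solve Keq expr → x = 0.2713; check Q = 2627
Then add 0.4119 M of B.
Step 2:
                  A         B         D
  init    2.0334e-04      1.72    0.5586
  Δ       1.4770e-04 -2.9540e-04 -2.9540e-04
  eq      3.5104e-04      1.72    0.5583
  solve Keq expr → x = -1.4770e-04; check Q = 2627
Then change container volume by factor 1.5 (V_new/V_old).
Step 3:
                  A         B         D
  init    2.3403e-04     1.147    0.3722
  Δ       -1.6452e-04 3.2904e-04 3.2904e-04
  eq      6.9504e-05     1.147    0.3726
  solve Keq expr → x = 1.6452e-04; check Q = 2627

x = 1.6452e-04 M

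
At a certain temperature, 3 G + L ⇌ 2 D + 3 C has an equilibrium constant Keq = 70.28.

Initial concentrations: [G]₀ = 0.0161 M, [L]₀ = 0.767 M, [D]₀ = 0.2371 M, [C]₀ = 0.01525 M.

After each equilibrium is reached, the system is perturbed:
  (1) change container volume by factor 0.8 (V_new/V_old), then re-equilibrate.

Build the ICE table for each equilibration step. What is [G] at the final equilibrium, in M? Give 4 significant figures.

Q₀ = 0.06229 vs Keq = 70.28 ⇒ Q<K, forward
Step 1:
                    G           L           D           C
  init         0.0161       0.767      0.2371     0.01525
  Δ          -0.01314   -0.004381    0.008763     0.01314
  eq         0.002956      0.7626      0.2459     0.02839
  solve Keq expr → x = 0.004381; check Q = 70.28
Then change container volume by factor 0.8 (V_new/V_old).
Step 2:
                    G           L           D           C
  init       0.003695      0.9533      0.3073     0.03549
  Δ        2.5510e-04  8.5034e-05 -1.7007e-04 -2.5510e-04
  eq          0.00395      0.9534      0.3072     0.03524
  solve Keq expr → x = -8.5034e-05; check Q = 70.28

[G]_eq = 0.00395 M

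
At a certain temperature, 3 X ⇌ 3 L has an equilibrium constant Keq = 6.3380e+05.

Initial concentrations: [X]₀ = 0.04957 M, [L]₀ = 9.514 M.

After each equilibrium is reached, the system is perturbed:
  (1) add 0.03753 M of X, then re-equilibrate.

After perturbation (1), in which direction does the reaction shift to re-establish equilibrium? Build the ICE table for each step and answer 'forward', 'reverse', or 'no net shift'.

Direction: forward

Q₀ = 7.0702e+06 vs Keq = 6.3380e+05 ⇒ Q>K, reverse
Step 1:
                  X         L
  Initial   0.04957     9.514
  Change    0.06048  -0.06048
  Equil      0.1101     9.454
  solve Keq expr → x = -0.02016; check Q = 6.3380e+05
Then add 0.03753 M of X.
Step 2:
                  X         L
  Initial    0.1476     9.454
  Change    -0.0371    0.0371
  Equil      0.1105     9.491
  solve Keq expr → x = 0.01237; check Q = 6.3380e+05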